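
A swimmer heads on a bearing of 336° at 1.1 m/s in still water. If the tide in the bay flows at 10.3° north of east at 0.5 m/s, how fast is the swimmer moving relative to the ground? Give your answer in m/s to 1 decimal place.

Taking east as x and north as y: velocity relative to the water = (-0.447, 1.005) m/s; the water relative to ground = (0.492, 0.089) m/s.
Velocity relative to ground = (-0.447, 1.005) + (0.492, 0.089) = (0.045, 1.094) m/s.
Speed = |(0.045, 1.094)| = 1.095 m/s.

1.1 m/s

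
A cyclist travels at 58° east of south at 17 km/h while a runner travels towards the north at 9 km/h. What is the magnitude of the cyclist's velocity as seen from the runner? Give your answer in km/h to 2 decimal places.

Taking east as x and north as y: cyclist velocity = (14.417, -9.009) km/h; runner velocity = (0.000, 9.000) km/h.
Velocity of cyclist relative to runner = (14.417, -9.009) − (0.000, 9.000) = (14.417, -18.009) km/h.
Magnitude = |(14.417, -18.009)| = 23.068 km/h.

23.07 km/h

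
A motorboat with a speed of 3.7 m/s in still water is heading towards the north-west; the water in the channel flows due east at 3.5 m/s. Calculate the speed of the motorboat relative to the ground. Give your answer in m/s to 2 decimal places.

Taking east as x and north as y: velocity relative to the water = (-2.616, 2.616) m/s; the water relative to ground = (3.500, 0.000) m/s.
Velocity relative to ground = (-2.616, 2.616) + (3.500, 0.000) = (0.884, 2.616) m/s.
Speed = |(0.884, 2.616)| = 2.762 m/s.

2.76 m/s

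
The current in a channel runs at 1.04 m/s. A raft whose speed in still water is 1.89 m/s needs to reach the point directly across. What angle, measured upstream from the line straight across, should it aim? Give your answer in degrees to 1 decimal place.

To cancel the current, the upstream component of the raft's velocity must equal the flow: 1.89 sin θ = 1.04.
sin θ = 1.04 / 1.89 = 0.5503.
θ = arcsin(0.5503) = 33.385°.

33.4°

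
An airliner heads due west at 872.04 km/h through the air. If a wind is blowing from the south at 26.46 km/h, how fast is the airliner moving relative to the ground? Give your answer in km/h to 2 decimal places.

872.44 km/h

Taking east as x and north as y: velocity relative to the air = (-872.040, 0.000) km/h; the air relative to ground = (0.000, 26.460) km/h.
Velocity relative to ground = (-872.040, 0.000) + (0.000, 26.460) = (-872.040, 26.460) km/h.
Speed = |(-872.040, 26.460)| = 872.441 km/h.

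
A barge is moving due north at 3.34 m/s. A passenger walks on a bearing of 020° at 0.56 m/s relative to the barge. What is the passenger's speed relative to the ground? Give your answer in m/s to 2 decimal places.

3.87 m/s

Taking east as x and north as y: barge velocity = (0.000, 3.340) m/s; passenger velocity relative to barge = (0.192, 0.526) m/s.
Velocity relative to ground = (0.000, 3.340) + (0.192, 0.526) = (0.192, 3.866) m/s.
Speed = |(0.192, 3.866)| = 3.871 m/s.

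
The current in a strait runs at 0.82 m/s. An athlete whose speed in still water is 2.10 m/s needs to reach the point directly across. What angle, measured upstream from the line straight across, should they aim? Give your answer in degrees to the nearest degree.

23°

To cancel the current, the upstream component of the athlete's velocity must equal the flow: 2.10 sin θ = 0.82.
sin θ = 0.82 / 2.10 = 0.3905.
θ = arcsin(0.3905) = 22.984°.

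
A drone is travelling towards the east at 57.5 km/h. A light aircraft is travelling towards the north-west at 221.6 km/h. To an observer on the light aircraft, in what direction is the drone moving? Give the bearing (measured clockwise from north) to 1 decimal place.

126.2°

Taking east as x and north as y: drone velocity = (57.500, 0.000) km/h; light aircraft velocity = (-156.695, 156.695) km/h.
Velocity of drone relative to light aircraft = (57.500, 0.000) − (-156.695, 156.695) = (214.195, -156.695) km/h.
Bearing = atan2(214.19, -156.69) = 126.19° clockwise from north.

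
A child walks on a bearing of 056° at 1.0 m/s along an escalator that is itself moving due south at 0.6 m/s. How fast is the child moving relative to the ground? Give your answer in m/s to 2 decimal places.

Taking east as x and north as y: escalator velocity = (0.000, -0.600) m/s; child velocity relative to escalator = (0.829, 0.559) m/s.
Velocity relative to ground = (0.000, -0.600) + (0.829, 0.559) = (0.829, -0.041) m/s.
Speed = |(0.829, -0.041)| = 0.830 m/s.

0.83 m/s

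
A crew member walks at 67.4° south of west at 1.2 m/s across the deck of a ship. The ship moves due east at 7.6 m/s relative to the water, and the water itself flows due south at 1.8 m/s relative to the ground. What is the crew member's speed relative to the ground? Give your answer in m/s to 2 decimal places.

7.71 m/s

In east/north components (m/s): crew member relative to ship = (-0.461, -1.108); ship relative to water = (7.600, 0.000); water relative to ground = (0.000, -1.800).
Sum = (7.139, -2.908) m/s.
Speed = |(7.139, -2.908)| = 7.708 m/s.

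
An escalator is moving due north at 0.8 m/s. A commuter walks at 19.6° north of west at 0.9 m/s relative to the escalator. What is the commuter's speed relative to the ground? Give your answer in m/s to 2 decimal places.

1.39 m/s

Taking east as x and north as y: escalator velocity = (0.000, 0.800) m/s; commuter velocity relative to escalator = (-0.848, 0.302) m/s.
Velocity relative to ground = (0.000, 0.800) + (-0.848, 0.302) = (-0.848, 1.102) m/s.
Speed = |(-0.848, 1.102)| = 1.390 m/s.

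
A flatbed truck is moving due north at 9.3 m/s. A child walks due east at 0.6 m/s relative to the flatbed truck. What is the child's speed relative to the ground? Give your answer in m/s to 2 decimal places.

9.32 m/s

Taking east as x and north as y: flatbed truck velocity = (0.000, 9.300) m/s; child velocity relative to flatbed truck = (0.600, 0.000) m/s.
Velocity relative to ground = (0.000, 9.300) + (0.600, 0.000) = (0.600, 9.300) m/s.
Speed = |(0.600, 9.300)| = 9.319 m/s.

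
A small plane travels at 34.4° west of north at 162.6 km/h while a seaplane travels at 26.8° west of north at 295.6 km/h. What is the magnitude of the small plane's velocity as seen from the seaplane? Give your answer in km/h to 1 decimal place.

136.1 km/h

Taking east as x and north as y: small plane velocity = (-91.864, 134.163) km/h; seaplane velocity = (-133.279, 263.848) km/h.
Velocity of small plane relative to seaplane = (-91.864, 134.163) − (-133.279, 263.848) = (41.416, -129.685) km/h.
Magnitude = |(41.416, -129.685)| = 136.138 km/h.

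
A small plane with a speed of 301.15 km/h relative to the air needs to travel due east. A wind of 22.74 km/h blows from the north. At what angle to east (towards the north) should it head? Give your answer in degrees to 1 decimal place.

The wind pushes perpendicular to the desired track; the heading must have a component into the wind equal to 22.74 km/h: 301.15 sin θ = 22.74.
sin θ = 0.0755, so θ = 4.331°.

4.3°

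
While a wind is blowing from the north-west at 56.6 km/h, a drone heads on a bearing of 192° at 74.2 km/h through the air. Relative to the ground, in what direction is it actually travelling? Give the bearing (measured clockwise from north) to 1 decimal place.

167.7°

Taking east as x and north as y: velocity relative to the air = (-15.427, -72.579) km/h; the air relative to ground = (40.022, -40.022) km/h.
Velocity relative to ground = (-15.427, -72.579) + (40.022, -40.022) = (24.595, -112.601) km/h.
Bearing = atan2(24.60, -112.60) = 167.68° clockwise from north.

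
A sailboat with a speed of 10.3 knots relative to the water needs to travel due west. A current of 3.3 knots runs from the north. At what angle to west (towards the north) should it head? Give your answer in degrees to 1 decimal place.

The current pushes perpendicular to the desired track; the heading must have a component into the current equal to 3.3 knots: 10.3 sin θ = 3.3.
sin θ = 0.3204, so θ = 18.686°.

18.7°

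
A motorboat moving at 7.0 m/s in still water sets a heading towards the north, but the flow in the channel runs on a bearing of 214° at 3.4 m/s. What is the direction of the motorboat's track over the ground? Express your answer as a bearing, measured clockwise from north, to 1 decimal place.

335.5°

Taking east as x and north as y: velocity relative to the water = (0.000, 7.000) m/s; the water relative to ground = (-1.901, -2.819) m/s.
Velocity relative to ground = (0.000, 7.000) + (-1.901, -2.819) = (-1.901, 4.181) m/s.
Bearing = atan2(-1.90, 4.18) = 335.55° clockwise from north.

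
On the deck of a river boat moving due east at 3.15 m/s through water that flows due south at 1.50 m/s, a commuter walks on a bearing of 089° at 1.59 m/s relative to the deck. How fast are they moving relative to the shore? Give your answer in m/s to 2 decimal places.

4.96 m/s

In east/north components (m/s): commuter relative to river boat = (1.590, 0.028); river boat relative to water = (3.150, 0.000); water relative to ground = (0.000, -1.500).
Sum = (4.740, -1.472) m/s.
Speed = |(4.740, -1.472)| = 4.963 m/s.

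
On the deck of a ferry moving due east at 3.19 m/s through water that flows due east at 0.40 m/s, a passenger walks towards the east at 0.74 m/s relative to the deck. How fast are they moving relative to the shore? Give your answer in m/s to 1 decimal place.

In east/north components (m/s): passenger relative to ferry = (0.740, 0.000); ferry relative to water = (3.190, 0.000); water relative to ground = (0.400, 0.000).
Sum = (4.330, 0.000) m/s.
Speed = |(4.330, 0.000)| = 4.330 m/s.

4.3 m/s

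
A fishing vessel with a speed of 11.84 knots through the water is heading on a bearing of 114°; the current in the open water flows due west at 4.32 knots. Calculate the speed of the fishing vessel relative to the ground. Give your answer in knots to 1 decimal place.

8.1 knots

Taking east as x and north as y: velocity relative to the water = (10.816, -4.816) knots; the water relative to ground = (-4.320, 0.000) knots.
Velocity relative to ground = (10.816, -4.816) + (-4.320, 0.000) = (6.496, -4.816) knots.
Speed = |(6.496, -4.816)| = 8.087 knots.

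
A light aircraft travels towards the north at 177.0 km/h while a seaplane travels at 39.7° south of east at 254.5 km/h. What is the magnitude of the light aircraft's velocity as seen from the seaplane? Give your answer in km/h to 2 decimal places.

391.98 km/h

Taking east as x and north as y: light aircraft velocity = (0.000, 177.000) km/h; seaplane velocity = (195.812, -162.566) km/h.
Velocity of light aircraft relative to seaplane = (0.000, 177.000) − (195.812, -162.566) = (-195.812, 339.566) km/h.
Magnitude = |(-195.812, 339.566)| = 391.979 km/h.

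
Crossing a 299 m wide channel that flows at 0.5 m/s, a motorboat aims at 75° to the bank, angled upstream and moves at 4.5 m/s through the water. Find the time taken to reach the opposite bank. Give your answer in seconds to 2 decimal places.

The component of the motorboat's velocity perpendicular to the bank is 4.5 × sin 75° = 4.347 m/s.
The current is parallel to the bank, so it does not affect the crossing time.
Time = 299 / 4.347 = 68.788 s.

68.79 s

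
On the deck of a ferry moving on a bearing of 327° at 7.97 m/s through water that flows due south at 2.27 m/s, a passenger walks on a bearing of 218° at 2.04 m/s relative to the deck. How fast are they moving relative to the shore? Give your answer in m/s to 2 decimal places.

In east/north components (m/s): passenger relative to ferry = (-1.256, -1.608); ferry relative to water = (-4.341, 6.684); water relative to ground = (0.000, -2.270).
Sum = (-5.597, 2.807) m/s.
Speed = |(-5.597, 2.807)| = 6.261 m/s.

6.26 m/s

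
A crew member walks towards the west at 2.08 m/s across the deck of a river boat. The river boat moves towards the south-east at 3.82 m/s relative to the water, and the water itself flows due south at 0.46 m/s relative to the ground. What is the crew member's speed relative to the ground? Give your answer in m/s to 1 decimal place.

In east/north components (m/s): crew member relative to river boat = (-2.080, 0.000); river boat relative to water = (2.701, -2.701); water relative to ground = (0.000, -0.460).
Sum = (0.621, -3.161) m/s.
Speed = |(0.621, -3.161)| = 3.222 m/s.

3.2 m/s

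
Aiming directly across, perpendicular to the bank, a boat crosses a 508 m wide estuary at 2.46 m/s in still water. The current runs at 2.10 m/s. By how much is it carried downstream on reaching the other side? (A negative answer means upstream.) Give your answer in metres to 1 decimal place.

Perpendicular speed = 2.460 m/s; crossing time = 508 / 2.460 = 206.504 s.
Net downstream speed = 2.100 m/s.
Drift = 2.100 × 206.504 = 433.659 m (downstream).

433.7 m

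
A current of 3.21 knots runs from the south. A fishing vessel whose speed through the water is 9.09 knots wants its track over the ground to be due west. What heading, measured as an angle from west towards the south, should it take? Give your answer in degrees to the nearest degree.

The current pushes perpendicular to the desired track; the heading must have a component into the current equal to 3.21 knots: 9.09 sin θ = 3.21.
sin θ = 0.3531, so θ = 20.679°.

21°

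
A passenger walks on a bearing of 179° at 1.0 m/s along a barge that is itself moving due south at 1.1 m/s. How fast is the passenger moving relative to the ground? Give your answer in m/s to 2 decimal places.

Taking east as x and north as y: barge velocity = (0.000, -1.100) m/s; passenger velocity relative to barge = (0.017, -1.000) m/s.
Velocity relative to ground = (0.000, -1.100) + (0.017, -1.000) = (0.017, -2.100) m/s.
Speed = |(0.017, -2.100)| = 2.100 m/s.

2.10 m/s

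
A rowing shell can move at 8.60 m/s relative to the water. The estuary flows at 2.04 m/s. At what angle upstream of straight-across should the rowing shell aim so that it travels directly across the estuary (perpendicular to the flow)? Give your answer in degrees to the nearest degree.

14°

To cancel the current, the upstream component of the rowing shell's velocity must equal the flow: 8.60 sin θ = 2.04.
sin θ = 2.04 / 8.60 = 0.2372.
θ = arcsin(0.2372) = 13.722°.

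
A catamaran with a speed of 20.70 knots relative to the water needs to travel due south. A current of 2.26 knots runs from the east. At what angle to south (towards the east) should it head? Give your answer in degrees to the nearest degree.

6°

The current pushes perpendicular to the desired track; the heading must have a component into the current equal to 2.26 knots: 20.70 sin θ = 2.26.
sin θ = 0.1092, so θ = 6.268°.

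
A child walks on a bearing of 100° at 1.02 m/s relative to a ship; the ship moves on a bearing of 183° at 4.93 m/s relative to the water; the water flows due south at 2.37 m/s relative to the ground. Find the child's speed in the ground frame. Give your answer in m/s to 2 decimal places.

In east/north components (m/s): child relative to ship = (1.005, -0.177); ship relative to water = (-0.258, -4.923); water relative to ground = (0.000, -2.370).
Sum = (0.746, -7.470) m/s.
Speed = |(0.746, -7.470)| = 7.508 m/s.

7.51 m/s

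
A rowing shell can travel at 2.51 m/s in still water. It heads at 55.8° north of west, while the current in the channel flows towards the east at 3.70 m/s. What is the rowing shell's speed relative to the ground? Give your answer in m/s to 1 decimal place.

3.1 m/s

Taking east as x and north as y: velocity relative to the water = (-1.411, 2.076) m/s; the water relative to ground = (3.700, 0.000) m/s.
Velocity relative to ground = (-1.411, 2.076) + (3.700, 0.000) = (2.289, 2.076) m/s.
Speed = |(2.289, 2.076)| = 3.090 m/s.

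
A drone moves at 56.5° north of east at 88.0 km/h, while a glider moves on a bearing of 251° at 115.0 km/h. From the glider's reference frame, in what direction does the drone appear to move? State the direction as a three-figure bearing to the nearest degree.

Taking east as x and north as y: drone velocity = (48.570, 73.382) km/h; glider velocity = (-108.735, -37.440) km/h.
Velocity of drone relative to glider = (48.570, 73.382) − (-108.735, -37.440) = (157.305, 110.822) km/h.
Bearing = atan2(157.31, 110.82) = 54.84° clockwise from north.

055°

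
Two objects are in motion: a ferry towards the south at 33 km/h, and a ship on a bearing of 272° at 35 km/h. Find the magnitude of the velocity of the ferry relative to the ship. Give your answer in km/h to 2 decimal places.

Taking east as x and north as y: ferry velocity = (0.000, -33.000) km/h; ship velocity = (-34.979, 1.221) km/h.
Velocity of ferry relative to ship = (0.000, -33.000) − (-34.979, 1.221) = (34.979, -34.221) km/h.
Magnitude = |(34.979, -34.221)| = 48.935 km/h.

48.93 km/h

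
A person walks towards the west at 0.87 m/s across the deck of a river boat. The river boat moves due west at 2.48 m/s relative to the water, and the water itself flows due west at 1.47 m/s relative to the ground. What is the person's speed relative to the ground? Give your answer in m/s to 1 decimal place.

In east/north components (m/s): person relative to river boat = (-0.870, 0.000); river boat relative to water = (-2.480, 0.000); water relative to ground = (-1.470, 0.000).
Sum = (-4.820, 0.000) m/s.
Speed = |(-4.820, 0.000)| = 4.820 m/s.

4.8 m/s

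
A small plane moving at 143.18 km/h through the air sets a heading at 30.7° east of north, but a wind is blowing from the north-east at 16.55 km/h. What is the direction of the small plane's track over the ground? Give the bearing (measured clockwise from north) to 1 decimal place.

028.9°

Taking east as x and north as y: velocity relative to the air = (73.100, 123.114) km/h; the air relative to ground = (-11.703, -11.703) km/h.
Velocity relative to ground = (73.100, 123.114) + (-11.703, -11.703) = (61.397, 111.411) km/h.
Bearing = atan2(61.40, 111.41) = 28.86° clockwise from north.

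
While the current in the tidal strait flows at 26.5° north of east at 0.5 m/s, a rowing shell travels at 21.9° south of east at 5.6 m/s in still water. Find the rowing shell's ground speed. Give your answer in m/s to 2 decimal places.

5.94 m/s

Taking east as x and north as y: velocity relative to the water = (5.196, -2.089) m/s; the water relative to ground = (0.447, 0.223) m/s.
Velocity relative to ground = (5.196, -2.089) + (0.447, 0.223) = (5.643, -1.866) m/s.
Speed = |(5.643, -1.866)| = 5.944 m/s.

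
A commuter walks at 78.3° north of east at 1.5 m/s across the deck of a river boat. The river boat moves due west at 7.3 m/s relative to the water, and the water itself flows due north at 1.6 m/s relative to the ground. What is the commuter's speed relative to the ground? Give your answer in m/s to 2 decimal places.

In east/north components (m/s): commuter relative to river boat = (0.304, 1.469); river boat relative to water = (-7.300, 0.000); water relative to ground = (0.000, 1.600).
Sum = (-6.996, 3.069) m/s.
Speed = |(-6.996, 3.069)| = 7.639 m/s.

7.64 m/s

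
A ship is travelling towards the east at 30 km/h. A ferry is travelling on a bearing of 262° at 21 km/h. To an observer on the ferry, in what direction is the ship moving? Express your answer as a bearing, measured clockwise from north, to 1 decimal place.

086.7°

Taking east as x and north as y: ship velocity = (30.000, 0.000) km/h; ferry velocity = (-20.796, -2.923) km/h.
Velocity of ship relative to ferry = (30.000, 0.000) − (-20.796, -2.923) = (50.796, 2.923) km/h.
Bearing = atan2(50.80, 2.92) = 86.71° clockwise from north.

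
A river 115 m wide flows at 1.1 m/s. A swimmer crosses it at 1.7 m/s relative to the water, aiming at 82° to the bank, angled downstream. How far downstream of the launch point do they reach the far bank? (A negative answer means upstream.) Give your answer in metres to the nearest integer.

Perpendicular speed = 1.683 m/s; crossing time = 115 / 1.683 = 68.312 s.
Net downstream speed = 1.337 m/s.
Drift = 1.337 × 68.312 = 91.305 m (downstream).

91 m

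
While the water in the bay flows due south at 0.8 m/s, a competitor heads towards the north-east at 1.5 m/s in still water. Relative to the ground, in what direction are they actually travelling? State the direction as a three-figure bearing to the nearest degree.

Taking east as x and north as y: velocity relative to the water = (1.061, 1.061) m/s; the water relative to ground = (0.000, -0.800) m/s.
Velocity relative to ground = (1.061, 1.061) + (0.000, -0.800) = (1.061, 0.261) m/s.
Bearing = atan2(1.06, 0.26) = 76.19° clockwise from north.

076°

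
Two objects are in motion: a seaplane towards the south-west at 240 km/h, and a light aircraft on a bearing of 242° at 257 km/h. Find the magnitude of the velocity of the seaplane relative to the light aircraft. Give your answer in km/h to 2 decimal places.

75.36 km/h

Taking east as x and north as y: seaplane velocity = (-169.706, -169.706) km/h; light aircraft velocity = (-226.918, -120.654) km/h.
Velocity of seaplane relative to light aircraft = (-169.706, -169.706) − (-226.918, -120.654) = (57.212, -49.051) km/h.
Magnitude = |(57.212, -49.051)| = 75.361 km/h.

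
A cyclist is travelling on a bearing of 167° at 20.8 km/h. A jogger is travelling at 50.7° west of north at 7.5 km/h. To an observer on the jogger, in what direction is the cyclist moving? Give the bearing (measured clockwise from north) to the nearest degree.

157°

Taking east as x and north as y: cyclist velocity = (4.679, -20.267) km/h; jogger velocity = (-5.804, 4.750) km/h.
Velocity of cyclist relative to jogger = (4.679, -20.267) − (-5.804, 4.750) = (10.483, -25.017) km/h.
Bearing = atan2(10.48, -25.02) = 157.27° clockwise from north.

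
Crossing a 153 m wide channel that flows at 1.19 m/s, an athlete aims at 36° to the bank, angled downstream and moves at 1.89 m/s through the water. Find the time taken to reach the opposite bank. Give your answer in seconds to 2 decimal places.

The component of the athlete's velocity perpendicular to the bank is 1.89 × sin 36° = 1.111 m/s.
The flow acts along the bank and has no component across it.
Time = 153 / 1.111 = 137.724 s.

137.72 s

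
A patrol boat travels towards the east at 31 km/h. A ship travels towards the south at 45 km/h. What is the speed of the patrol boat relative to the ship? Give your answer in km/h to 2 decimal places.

54.64 km/h

Taking east as x and north as y: patrol boat velocity = (31.000, 0.000) km/h; ship velocity = (0.000, -45.000) km/h.
Velocity of patrol boat relative to ship = (31.000, 0.000) − (0.000, -45.000) = (31.000, 45.000) km/h.
Magnitude = |(31.000, 45.000)| = 54.644 km/h.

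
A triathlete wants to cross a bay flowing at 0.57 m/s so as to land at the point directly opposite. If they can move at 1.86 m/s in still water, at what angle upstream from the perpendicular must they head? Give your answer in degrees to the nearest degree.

To cancel the current, the upstream component of the triathlete's velocity must equal the flow: 1.86 sin θ = 0.57.
sin θ = 0.57 / 1.86 = 0.3065.
θ = arcsin(0.3065) = 17.846°.

18°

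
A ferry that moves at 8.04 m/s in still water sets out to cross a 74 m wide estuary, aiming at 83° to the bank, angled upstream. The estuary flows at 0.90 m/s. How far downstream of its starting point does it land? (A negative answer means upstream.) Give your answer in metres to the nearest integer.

Perpendicular speed = 7.980 m/s; crossing time = 74 / 7.980 = 9.273 s.
Net downstream speed = -0.080 m/s.
Drift = -0.080 × 9.273 = -0.740 m (upstream).

-1 m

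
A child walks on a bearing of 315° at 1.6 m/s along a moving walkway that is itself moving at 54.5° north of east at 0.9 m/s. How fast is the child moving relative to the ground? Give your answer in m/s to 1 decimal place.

Taking east as x and north as y: moving walkway velocity = (0.523, 0.733) m/s; child velocity relative to moving walkway = (-1.131, 1.131) m/s.
Velocity relative to ground = (0.523, 0.733) + (-1.131, 1.131) = (-0.609, 1.864) m/s.
Speed = |(-0.609, 1.864)| = 1.961 m/s.

2.0 m/s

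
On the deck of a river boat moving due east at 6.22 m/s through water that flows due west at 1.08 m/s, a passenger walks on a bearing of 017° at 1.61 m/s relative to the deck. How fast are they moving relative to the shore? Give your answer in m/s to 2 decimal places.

In east/north components (m/s): passenger relative to river boat = (0.471, 1.540); river boat relative to water = (6.220, 0.000); water relative to ground = (-1.080, 0.000).
Sum = (5.611, 1.540) m/s.
Speed = |(5.611, 1.540)| = 5.818 m/s.

5.82 m/s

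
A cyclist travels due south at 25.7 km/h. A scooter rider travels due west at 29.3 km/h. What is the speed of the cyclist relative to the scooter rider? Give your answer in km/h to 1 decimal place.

39.0 km/h

Taking east as x and north as y: cyclist velocity = (0.000, -25.700) km/h; scooter rider velocity = (-29.300, 0.000) km/h.
Velocity of cyclist relative to scooter rider = (0.000, -25.700) − (-29.300, 0.000) = (29.300, -25.700) km/h.
Magnitude = |(29.300, -25.700)| = 38.974 km/h.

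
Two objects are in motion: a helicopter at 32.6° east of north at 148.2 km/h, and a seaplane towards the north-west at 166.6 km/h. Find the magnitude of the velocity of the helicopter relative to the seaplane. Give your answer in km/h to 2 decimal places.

197.78 km/h

Taking east as x and north as y: helicopter velocity = (79.846, 124.851) km/h; seaplane velocity = (-117.804, 117.804) km/h.
Velocity of helicopter relative to seaplane = (79.846, 124.851) − (-117.804, 117.804) = (197.650, 7.047) km/h.
Magnitude = |(197.650, 7.047)| = 197.775 km/h.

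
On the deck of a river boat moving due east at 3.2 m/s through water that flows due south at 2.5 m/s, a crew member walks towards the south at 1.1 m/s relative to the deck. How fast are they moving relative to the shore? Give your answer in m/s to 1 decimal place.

4.8 m/s

In east/north components (m/s): crew member relative to river boat = (0.000, -1.100); river boat relative to water = (3.200, 0.000); water relative to ground = (0.000, -2.500).
Sum = (3.200, -3.600) m/s.
Speed = |(3.200, -3.600)| = 4.817 m/s.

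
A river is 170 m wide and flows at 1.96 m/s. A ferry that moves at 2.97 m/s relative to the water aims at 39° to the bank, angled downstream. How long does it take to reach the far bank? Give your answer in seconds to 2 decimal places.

The component of the ferry's velocity perpendicular to the bank is 2.97 × sin 39° = 1.869 m/s.
The flow acts along the bank and has no component across it.
Time = 170 / 1.869 = 90.954 s.

90.95 s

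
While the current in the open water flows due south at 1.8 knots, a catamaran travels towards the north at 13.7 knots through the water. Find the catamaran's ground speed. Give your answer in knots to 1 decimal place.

11.9 knots

Taking east as x and north as y: velocity relative to the water = (0.000, 13.700) knots; the water relative to ground = (0.000, -1.800) knots.
Velocity relative to ground = (0.000, 13.700) + (0.000, -1.800) = (0.000, 11.900) knots.
Speed = |(0.000, 11.900)| = 11.900 knots.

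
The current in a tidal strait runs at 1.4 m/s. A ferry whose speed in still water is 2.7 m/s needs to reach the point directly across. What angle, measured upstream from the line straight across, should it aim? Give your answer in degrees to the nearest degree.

31°

To cancel the current, the upstream component of the ferry's velocity must equal the flow: 2.7 sin θ = 1.4.
sin θ = 1.4 / 2.7 = 0.5185.
θ = arcsin(0.5185) = 31.233°.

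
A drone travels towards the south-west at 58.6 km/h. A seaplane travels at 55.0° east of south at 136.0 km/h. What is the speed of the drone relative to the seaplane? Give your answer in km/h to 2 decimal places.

157.16 km/h

Taking east as x and north as y: drone velocity = (-41.436, -41.436) km/h; seaplane velocity = (111.405, -78.006) km/h.
Velocity of drone relative to seaplane = (-41.436, -41.436) − (111.405, -78.006) = (-152.841, 36.570) km/h.
Magnitude = |(-152.841, 36.570)| = 157.155 km/h.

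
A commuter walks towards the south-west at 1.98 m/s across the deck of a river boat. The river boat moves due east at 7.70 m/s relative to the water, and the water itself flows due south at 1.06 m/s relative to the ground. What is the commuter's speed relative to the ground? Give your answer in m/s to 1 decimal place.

6.8 m/s

In east/north components (m/s): commuter relative to river boat = (-1.400, -1.400); river boat relative to water = (7.700, 0.000); water relative to ground = (0.000, -1.060).
Sum = (6.300, -2.460) m/s.
Speed = |(6.300, -2.460)| = 6.763 m/s.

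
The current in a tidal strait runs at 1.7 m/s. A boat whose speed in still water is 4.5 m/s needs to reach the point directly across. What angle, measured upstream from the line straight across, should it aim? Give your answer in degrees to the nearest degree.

22°

To cancel the current, the upstream component of the boat's velocity must equal the flow: 4.5 sin θ = 1.7.
sin θ = 1.7 / 4.5 = 0.3778.
θ = arcsin(0.3778) = 22.196°.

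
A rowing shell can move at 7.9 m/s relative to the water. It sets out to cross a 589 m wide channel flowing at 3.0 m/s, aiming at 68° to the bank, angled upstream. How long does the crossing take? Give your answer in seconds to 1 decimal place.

80.4 s

The component of the rowing shell's velocity perpendicular to the bank is 7.9 × sin 68° = 7.325 m/s.
The flow acts along the bank and has no component across it.
Time = 589 / 7.325 = 80.412 s.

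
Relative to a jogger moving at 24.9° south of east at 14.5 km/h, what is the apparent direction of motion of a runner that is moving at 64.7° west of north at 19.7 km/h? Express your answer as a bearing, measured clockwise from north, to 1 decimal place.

Taking east as x and north as y: runner velocity = (-17.810, 8.419) km/h; jogger velocity = (13.152, -6.105) km/h.
Velocity of runner relative to jogger = (-17.810, 8.419) − (13.152, -6.105) = (-30.963, 14.524) km/h.
Bearing = atan2(-30.96, 14.52) = 295.13° clockwise from north.

295.1°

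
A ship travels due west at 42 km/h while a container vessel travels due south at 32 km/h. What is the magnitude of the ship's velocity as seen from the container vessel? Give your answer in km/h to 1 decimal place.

Taking east as x and north as y: ship velocity = (-42.000, 0.000) km/h; container vessel velocity = (0.000, -32.000) km/h.
Velocity of ship relative to container vessel = (-42.000, 0.000) − (0.000, -32.000) = (-42.000, 32.000) km/h.
Magnitude = |(-42.000, 32.000)| = 52.802 km/h.

52.8 km/h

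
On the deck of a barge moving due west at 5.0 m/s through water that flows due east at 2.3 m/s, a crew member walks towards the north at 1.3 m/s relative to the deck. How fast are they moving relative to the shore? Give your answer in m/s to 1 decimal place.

In east/north components (m/s): crew member relative to barge = (0.000, 1.300); barge relative to water = (-5.000, 0.000); water relative to ground = (2.300, 0.000).
Sum = (-2.700, 1.300) m/s.
Speed = |(-2.700, 1.300)| = 2.997 m/s.

3.0 m/s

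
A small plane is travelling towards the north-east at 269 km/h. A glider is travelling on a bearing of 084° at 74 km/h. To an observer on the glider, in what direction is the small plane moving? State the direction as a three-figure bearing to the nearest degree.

033°

Taking east as x and north as y: small plane velocity = (190.212, 190.212) km/h; glider velocity = (73.595, 7.735) km/h.
Velocity of small plane relative to glider = (190.212, 190.212) − (73.595, 7.735) = (116.617, 182.477) km/h.
Bearing = atan2(116.62, 182.48) = 32.58° clockwise from north.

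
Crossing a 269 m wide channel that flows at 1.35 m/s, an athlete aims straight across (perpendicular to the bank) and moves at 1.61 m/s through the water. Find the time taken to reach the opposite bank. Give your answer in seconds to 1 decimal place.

167.1 s

The component of the athlete's velocity perpendicular to the bank is 1.61 m/s.
The flow acts along the bank and has no component across it.
Time = 269 / 1.610 = 167.081 s.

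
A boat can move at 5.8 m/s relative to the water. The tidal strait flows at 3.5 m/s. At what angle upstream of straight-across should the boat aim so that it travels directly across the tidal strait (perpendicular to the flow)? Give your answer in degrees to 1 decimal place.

To cancel the current, the upstream component of the boat's velocity must equal the flow: 5.8 sin θ = 3.5.
sin θ = 3.5 / 5.8 = 0.6034.
θ = arcsin(0.6034) = 37.117°.

37.1°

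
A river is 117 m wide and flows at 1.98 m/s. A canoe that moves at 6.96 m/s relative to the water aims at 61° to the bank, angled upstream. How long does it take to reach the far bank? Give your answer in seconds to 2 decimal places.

The component of the canoe's velocity perpendicular to the bank is 6.96 × sin 61° = 6.087 m/s.
Only the cross-stream component determines the crossing time; the current contributes nothing perpendicular to the bank.
Time = 117 / 6.087 = 19.220 s.

19.22 s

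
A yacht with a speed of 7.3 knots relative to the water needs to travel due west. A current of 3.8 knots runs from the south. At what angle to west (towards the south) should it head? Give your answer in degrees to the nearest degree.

The current pushes perpendicular to the desired track; the heading must have a component into the current equal to 3.8 knots: 7.3 sin θ = 3.8.
sin θ = 0.5205, so θ = 31.369°.

31°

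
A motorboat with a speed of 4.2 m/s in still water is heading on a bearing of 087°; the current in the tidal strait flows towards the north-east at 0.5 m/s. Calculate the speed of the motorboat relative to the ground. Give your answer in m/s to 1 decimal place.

Taking east as x and north as y: velocity relative to the water = (4.194, 0.220) m/s; the water relative to ground = (0.354, 0.354) m/s.
Velocity relative to ground = (4.194, 0.220) + (0.354, 0.354) = (4.548, 0.573) m/s.
Speed = |(4.548, 0.573)| = 4.584 m/s.

4.6 m/s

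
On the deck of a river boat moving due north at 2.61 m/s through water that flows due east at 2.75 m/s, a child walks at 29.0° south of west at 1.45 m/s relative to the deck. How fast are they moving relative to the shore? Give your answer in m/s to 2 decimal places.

2.42 m/s

In east/north components (m/s): child relative to river boat = (-1.268, -0.703); river boat relative to water = (0.000, 2.610); water relative to ground = (2.750, 0.000).
Sum = (1.482, 1.907) m/s.
Speed = |(1.482, 1.907)| = 2.415 m/s.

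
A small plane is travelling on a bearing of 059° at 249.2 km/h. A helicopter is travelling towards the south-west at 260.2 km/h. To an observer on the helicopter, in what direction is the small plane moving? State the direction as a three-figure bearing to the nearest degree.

Taking east as x and north as y: small plane velocity = (213.606, 128.347) km/h; helicopter velocity = (-183.989, -183.989) km/h.
Velocity of small plane relative to helicopter = (213.606, 128.347) − (-183.989, -183.989) = (397.595, 312.337) km/h.
Bearing = atan2(397.60, 312.34) = 51.85° clockwise from north.

052°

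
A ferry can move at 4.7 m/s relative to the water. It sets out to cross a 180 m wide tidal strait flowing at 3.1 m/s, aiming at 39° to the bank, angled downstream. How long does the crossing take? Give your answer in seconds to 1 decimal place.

The component of the ferry's velocity perpendicular to the bank is 4.7 × sin 39° = 2.958 m/s.
The flow acts along the bank and has no component across it.
Time = 180 / 2.958 = 60.856 s.

60.9 s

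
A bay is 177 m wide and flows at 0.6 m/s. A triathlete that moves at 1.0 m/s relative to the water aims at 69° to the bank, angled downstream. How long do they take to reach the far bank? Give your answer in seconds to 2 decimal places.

189.59 s

The component of the triathlete's velocity perpendicular to the bank is 1.0 × sin 69° = 0.934 m/s.
The current is parallel to the bank, so it does not affect the crossing time.
Time = 177 / 0.934 = 189.593 s.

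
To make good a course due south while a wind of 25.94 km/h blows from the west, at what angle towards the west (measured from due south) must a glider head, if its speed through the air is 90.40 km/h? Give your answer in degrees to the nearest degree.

17°

The wind pushes perpendicular to the desired track; the heading must have a component into the wind equal to 25.94 km/h: 90.40 sin θ = 25.94.
sin θ = 0.2869, so θ = 16.675°.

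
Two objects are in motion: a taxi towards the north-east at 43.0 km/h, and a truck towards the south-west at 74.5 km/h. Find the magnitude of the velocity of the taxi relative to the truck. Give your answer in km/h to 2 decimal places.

Taking east as x and north as y: taxi velocity = (30.406, 30.406) km/h; truck velocity = (-52.679, -52.679) km/h.
Velocity of taxi relative to truck = (30.406, 30.406) − (-52.679, -52.679) = (83.085, 83.085) km/h.
Magnitude = |(83.085, 83.085)| = 117.500 km/h.

117.50 km/h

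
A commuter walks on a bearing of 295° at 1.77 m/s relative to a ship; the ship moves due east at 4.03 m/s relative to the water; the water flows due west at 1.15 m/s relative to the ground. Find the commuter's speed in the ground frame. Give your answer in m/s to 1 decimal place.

In east/north components (m/s): commuter relative to ship = (-1.604, 0.748); ship relative to water = (4.030, 0.000); water relative to ground = (-1.150, 0.000).
Sum = (1.276, 0.748) m/s.
Speed = |(1.276, 0.748)| = 1.479 m/s.

1.5 m/s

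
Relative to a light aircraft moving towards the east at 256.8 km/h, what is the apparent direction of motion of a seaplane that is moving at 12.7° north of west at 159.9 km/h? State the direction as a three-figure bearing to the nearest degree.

Taking east as x and north as y: seaplane velocity = (-155.988, 35.153) km/h; light aircraft velocity = (256.800, 0.000) km/h.
Velocity of seaplane relative to light aircraft = (-155.988, 35.153) − (256.800, 0.000) = (-412.788, 35.153) km/h.
Bearing = atan2(-412.79, 35.15) = 274.87° clockwise from north.

275°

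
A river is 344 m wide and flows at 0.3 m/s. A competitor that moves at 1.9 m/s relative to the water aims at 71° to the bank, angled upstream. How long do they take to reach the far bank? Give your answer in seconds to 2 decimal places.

The component of the competitor's velocity perpendicular to the bank is 1.9 × sin 71° = 1.796 m/s.
Only the cross-stream component determines the crossing time; the current contributes nothing perpendicular to the bank.
Time = 344 / 1.796 = 191.485 s.

191.49 s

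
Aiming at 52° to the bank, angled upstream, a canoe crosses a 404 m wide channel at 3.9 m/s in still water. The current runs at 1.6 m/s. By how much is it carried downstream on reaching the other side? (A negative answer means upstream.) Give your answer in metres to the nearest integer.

-105 m

Perpendicular speed = 3.073 m/s; crossing time = 404 / 3.073 = 131.457 s.
Net downstream speed = -0.801 m/s.
Drift = -0.801 × 131.457 = -105.308 m (upstream).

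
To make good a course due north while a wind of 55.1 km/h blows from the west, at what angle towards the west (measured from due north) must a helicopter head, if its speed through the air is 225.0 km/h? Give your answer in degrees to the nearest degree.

14°

The wind pushes perpendicular to the desired track; the heading must have a component into the wind equal to 55.1 km/h: 225.0 sin θ = 55.1.
sin θ = 0.2449, so θ = 14.175°.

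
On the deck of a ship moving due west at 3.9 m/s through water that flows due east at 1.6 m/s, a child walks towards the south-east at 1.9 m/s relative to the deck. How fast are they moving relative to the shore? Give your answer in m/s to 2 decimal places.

In east/north components (m/s): child relative to ship = (1.344, -1.344); ship relative to water = (-3.900, 0.000); water relative to ground = (1.600, 0.000).
Sum = (-0.956, -1.344) m/s.
Speed = |(-0.956, -1.344)| = 1.649 m/s.

1.65 m/s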